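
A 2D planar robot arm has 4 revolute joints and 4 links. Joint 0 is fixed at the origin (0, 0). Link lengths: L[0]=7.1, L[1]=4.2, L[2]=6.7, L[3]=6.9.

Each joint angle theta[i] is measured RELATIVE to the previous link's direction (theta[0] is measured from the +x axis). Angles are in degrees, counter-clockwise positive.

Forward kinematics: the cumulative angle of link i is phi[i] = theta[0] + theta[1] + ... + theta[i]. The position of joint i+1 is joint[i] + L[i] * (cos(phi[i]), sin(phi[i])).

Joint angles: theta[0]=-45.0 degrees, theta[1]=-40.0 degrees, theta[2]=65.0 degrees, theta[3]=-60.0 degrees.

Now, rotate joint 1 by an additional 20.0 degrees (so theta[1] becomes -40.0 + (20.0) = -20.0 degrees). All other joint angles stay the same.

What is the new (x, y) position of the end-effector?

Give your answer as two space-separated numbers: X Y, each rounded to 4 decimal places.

Answer: 16.9455 -14.8025

Derivation:
joint[0] = (0.0000, 0.0000)  (base)
link 0: phi[0] = -45 = -45 deg
  cos(-45 deg) = 0.7071, sin(-45 deg) = -0.7071
  joint[1] = (0.0000, 0.0000) + 7.1 * (0.7071, -0.7071) = (0.0000 + 5.0205, 0.0000 + -5.0205) = (5.0205, -5.0205)
link 1: phi[1] = -45 + -20 = -65 deg
  cos(-65 deg) = 0.4226, sin(-65 deg) = -0.9063
  joint[2] = (5.0205, -5.0205) + 4.2 * (0.4226, -0.9063) = (5.0205 + 1.7750, -5.0205 + -3.8065) = (6.7955, -8.8270)
link 2: phi[2] = -45 + -20 + 65 = 0 deg
  cos(0 deg) = 1.0000, sin(0 deg) = 0.0000
  joint[3] = (6.7955, -8.8270) + 6.7 * (1.0000, 0.0000) = (6.7955 + 6.7000, -8.8270 + 0.0000) = (13.4955, -8.8270)
link 3: phi[3] = -45 + -20 + 65 + -60 = -60 deg
  cos(-60 deg) = 0.5000, sin(-60 deg) = -0.8660
  joint[4] = (13.4955, -8.8270) + 6.9 * (0.5000, -0.8660) = (13.4955 + 3.4500, -8.8270 + -5.9756) = (16.9455, -14.8025)
End effector: (16.9455, -14.8025)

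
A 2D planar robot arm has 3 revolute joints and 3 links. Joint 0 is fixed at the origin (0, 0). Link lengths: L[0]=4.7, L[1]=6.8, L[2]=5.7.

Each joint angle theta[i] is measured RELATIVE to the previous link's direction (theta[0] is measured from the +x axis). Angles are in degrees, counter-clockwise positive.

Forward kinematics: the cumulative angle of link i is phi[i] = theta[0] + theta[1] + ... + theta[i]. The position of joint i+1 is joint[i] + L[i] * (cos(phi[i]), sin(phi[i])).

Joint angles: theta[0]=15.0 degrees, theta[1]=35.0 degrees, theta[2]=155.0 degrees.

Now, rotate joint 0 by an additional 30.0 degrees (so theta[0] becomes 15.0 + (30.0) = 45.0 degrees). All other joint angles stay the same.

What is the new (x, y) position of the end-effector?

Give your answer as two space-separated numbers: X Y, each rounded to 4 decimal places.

Answer: 1.2348 5.3509

Derivation:
joint[0] = (0.0000, 0.0000)  (base)
link 0: phi[0] = 45 = 45 deg
  cos(45 deg) = 0.7071, sin(45 deg) = 0.7071
  joint[1] = (0.0000, 0.0000) + 4.7 * (0.7071, 0.7071) = (0.0000 + 3.3234, 0.0000 + 3.3234) = (3.3234, 3.3234)
link 1: phi[1] = 45 + 35 = 80 deg
  cos(80 deg) = 0.1736, sin(80 deg) = 0.9848
  joint[2] = (3.3234, 3.3234) + 6.8 * (0.1736, 0.9848) = (3.3234 + 1.1808, 3.3234 + 6.6967) = (4.5042, 10.0201)
link 2: phi[2] = 45 + 35 + 155 = 235 deg
  cos(235 deg) = -0.5736, sin(235 deg) = -0.8192
  joint[3] = (4.5042, 10.0201) + 5.7 * (-0.5736, -0.8192) = (4.5042 + -3.2694, 10.0201 + -4.6692) = (1.2348, 5.3509)
End effector: (1.2348, 5.3509)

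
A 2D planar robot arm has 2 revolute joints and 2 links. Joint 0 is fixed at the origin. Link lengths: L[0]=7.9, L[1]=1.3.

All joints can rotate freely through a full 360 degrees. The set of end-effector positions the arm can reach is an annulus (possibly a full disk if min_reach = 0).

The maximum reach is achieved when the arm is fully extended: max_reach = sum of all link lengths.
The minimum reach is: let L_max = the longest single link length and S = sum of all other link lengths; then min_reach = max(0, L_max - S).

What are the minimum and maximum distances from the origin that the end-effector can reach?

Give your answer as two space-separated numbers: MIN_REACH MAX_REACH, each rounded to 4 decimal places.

Link lengths: [7.9, 1.3]
max_reach = 7.9 + 1.3 = 9.2
L_max = max([7.9, 1.3]) = 7.9
S (sum of others) = 9.2 - 7.9 = 1.3
min_reach = max(0, 7.9 - 1.3) = max(0, 6.6) = 6.6

Answer: 6.6000 9.2000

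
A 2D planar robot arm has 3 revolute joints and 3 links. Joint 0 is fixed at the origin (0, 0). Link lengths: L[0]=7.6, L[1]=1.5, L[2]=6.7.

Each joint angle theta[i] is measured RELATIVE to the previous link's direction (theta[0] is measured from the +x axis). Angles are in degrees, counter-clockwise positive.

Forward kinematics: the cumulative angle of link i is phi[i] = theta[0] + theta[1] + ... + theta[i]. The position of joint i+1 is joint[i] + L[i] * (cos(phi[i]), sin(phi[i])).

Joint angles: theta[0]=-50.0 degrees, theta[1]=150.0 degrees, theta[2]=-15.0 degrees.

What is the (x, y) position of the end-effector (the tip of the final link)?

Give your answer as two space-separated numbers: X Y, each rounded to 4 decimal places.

Answer: 5.2087 2.3298

Derivation:
joint[0] = (0.0000, 0.0000)  (base)
link 0: phi[0] = -50 = -50 deg
  cos(-50 deg) = 0.6428, sin(-50 deg) = -0.7660
  joint[1] = (0.0000, 0.0000) + 7.6 * (0.6428, -0.7660) = (0.0000 + 4.8852, 0.0000 + -5.8219) = (4.8852, -5.8219)
link 1: phi[1] = -50 + 150 = 100 deg
  cos(100 deg) = -0.1736, sin(100 deg) = 0.9848
  joint[2] = (4.8852, -5.8219) + 1.5 * (-0.1736, 0.9848) = (4.8852 + -0.2605, -5.8219 + 1.4772) = (4.6247, -4.3447)
link 2: phi[2] = -50 + 150 + -15 = 85 deg
  cos(85 deg) = 0.0872, sin(85 deg) = 0.9962
  joint[3] = (4.6247, -4.3447) + 6.7 * (0.0872, 0.9962) = (4.6247 + 0.5839, -4.3447 + 6.6745) = (5.2087, 2.3298)
End effector: (5.2087, 2.3298)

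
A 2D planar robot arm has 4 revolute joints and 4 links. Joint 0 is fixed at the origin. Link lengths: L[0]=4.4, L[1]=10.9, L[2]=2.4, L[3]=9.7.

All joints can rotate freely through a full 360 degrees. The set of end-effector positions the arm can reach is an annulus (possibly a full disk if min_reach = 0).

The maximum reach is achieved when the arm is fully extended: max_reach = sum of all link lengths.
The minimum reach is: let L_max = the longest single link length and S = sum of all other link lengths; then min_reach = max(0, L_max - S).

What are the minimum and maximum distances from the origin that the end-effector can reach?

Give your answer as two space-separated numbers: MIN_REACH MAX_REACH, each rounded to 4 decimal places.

Link lengths: [4.4, 10.9, 2.4, 9.7]
max_reach = 4.4 + 10.9 + 2.4 + 9.7 = 27.4
L_max = max([4.4, 10.9, 2.4, 9.7]) = 10.9
S (sum of others) = 27.4 - 10.9 = 16.5
min_reach = max(0, 10.9 - 16.5) = max(0, -5.6) = 0

Answer: 0.0000 27.4000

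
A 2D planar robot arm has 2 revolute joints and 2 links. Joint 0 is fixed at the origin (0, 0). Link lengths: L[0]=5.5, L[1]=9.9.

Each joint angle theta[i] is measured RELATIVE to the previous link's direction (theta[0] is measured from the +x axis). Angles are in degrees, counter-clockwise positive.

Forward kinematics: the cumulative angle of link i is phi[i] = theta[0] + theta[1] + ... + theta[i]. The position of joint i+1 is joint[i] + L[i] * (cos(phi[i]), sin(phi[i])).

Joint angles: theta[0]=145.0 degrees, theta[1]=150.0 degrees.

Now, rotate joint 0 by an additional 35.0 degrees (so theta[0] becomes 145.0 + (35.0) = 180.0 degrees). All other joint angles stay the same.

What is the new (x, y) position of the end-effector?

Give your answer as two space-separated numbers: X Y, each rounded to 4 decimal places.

Answer: 3.0737 -4.9500

Derivation:
joint[0] = (0.0000, 0.0000)  (base)
link 0: phi[0] = 180 = 180 deg
  cos(180 deg) = -1.0000, sin(180 deg) = 0.0000
  joint[1] = (0.0000, 0.0000) + 5.5 * (-1.0000, 0.0000) = (0.0000 + -5.5000, 0.0000 + 0.0000) = (-5.5000, 0.0000)
link 1: phi[1] = 180 + 150 = 330 deg
  cos(330 deg) = 0.8660, sin(330 deg) = -0.5000
  joint[2] = (-5.5000, 0.0000) + 9.9 * (0.8660, -0.5000) = (-5.5000 + 8.5737, 0.0000 + -4.9500) = (3.0737, -4.9500)
End effector: (3.0737, -4.9500)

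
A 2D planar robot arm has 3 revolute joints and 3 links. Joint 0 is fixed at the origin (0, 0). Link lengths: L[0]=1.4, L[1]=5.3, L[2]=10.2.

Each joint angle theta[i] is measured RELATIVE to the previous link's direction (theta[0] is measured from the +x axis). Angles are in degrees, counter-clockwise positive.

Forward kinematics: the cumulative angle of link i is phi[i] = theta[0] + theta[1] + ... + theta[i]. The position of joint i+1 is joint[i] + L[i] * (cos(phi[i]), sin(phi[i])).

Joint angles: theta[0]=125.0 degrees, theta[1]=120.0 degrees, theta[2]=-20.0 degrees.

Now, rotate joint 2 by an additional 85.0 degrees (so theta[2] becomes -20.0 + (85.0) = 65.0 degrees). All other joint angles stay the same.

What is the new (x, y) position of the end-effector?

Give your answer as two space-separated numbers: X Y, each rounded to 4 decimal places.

Answer: 3.5135 -11.4703

Derivation:
joint[0] = (0.0000, 0.0000)  (base)
link 0: phi[0] = 125 = 125 deg
  cos(125 deg) = -0.5736, sin(125 deg) = 0.8192
  joint[1] = (0.0000, 0.0000) + 1.4 * (-0.5736, 0.8192) = (0.0000 + -0.8030, 0.0000 + 1.1468) = (-0.8030, 1.1468)
link 1: phi[1] = 125 + 120 = 245 deg
  cos(245 deg) = -0.4226, sin(245 deg) = -0.9063
  joint[2] = (-0.8030, 1.1468) + 5.3 * (-0.4226, -0.9063) = (-0.8030 + -2.2399, 1.1468 + -4.8034) = (-3.0429, -3.6566)
link 2: phi[2] = 125 + 120 + 65 = 310 deg
  cos(310 deg) = 0.6428, sin(310 deg) = -0.7660
  joint[3] = (-3.0429, -3.6566) + 10.2 * (0.6428, -0.7660) = (-3.0429 + 6.5564, -3.6566 + -7.8137) = (3.5135, -11.4703)
End effector: (3.5135, -11.4703)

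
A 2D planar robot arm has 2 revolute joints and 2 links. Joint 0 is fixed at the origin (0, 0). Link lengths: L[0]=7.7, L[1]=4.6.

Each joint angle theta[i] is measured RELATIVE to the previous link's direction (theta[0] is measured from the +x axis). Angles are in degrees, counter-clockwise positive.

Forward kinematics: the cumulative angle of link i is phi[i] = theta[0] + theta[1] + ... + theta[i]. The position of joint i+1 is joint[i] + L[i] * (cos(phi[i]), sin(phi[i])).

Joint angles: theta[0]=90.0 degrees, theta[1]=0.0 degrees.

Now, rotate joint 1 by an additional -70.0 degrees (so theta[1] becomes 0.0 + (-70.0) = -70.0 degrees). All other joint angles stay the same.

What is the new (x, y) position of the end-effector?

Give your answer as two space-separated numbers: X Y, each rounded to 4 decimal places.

joint[0] = (0.0000, 0.0000)  (base)
link 0: phi[0] = 90 = 90 deg
  cos(90 deg) = 0.0000, sin(90 deg) = 1.0000
  joint[1] = (0.0000, 0.0000) + 7.7 * (0.0000, 1.0000) = (0.0000 + 0.0000, 0.0000 + 7.7000) = (0.0000, 7.7000)
link 1: phi[1] = 90 + -70 = 20 deg
  cos(20 deg) = 0.9397, sin(20 deg) = 0.3420
  joint[2] = (0.0000, 7.7000) + 4.6 * (0.9397, 0.3420) = (0.0000 + 4.3226, 7.7000 + 1.5733) = (4.3226, 9.2733)
End effector: (4.3226, 9.2733)

Answer: 4.3226 9.2733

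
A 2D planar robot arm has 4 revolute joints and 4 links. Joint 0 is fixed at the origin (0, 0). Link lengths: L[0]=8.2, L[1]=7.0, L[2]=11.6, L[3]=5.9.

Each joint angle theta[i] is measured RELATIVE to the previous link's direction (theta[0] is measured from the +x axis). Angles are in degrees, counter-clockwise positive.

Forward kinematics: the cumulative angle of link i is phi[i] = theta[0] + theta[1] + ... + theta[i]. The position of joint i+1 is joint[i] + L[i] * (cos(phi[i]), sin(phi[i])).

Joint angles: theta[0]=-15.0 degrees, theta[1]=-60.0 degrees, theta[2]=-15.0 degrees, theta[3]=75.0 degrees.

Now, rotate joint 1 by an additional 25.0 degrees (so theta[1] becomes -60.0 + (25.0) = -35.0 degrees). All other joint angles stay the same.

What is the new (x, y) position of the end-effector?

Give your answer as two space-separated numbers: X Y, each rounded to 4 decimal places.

Answer: 23.1328 -16.9733

Derivation:
joint[0] = (0.0000, 0.0000)  (base)
link 0: phi[0] = -15 = -15 deg
  cos(-15 deg) = 0.9659, sin(-15 deg) = -0.2588
  joint[1] = (0.0000, 0.0000) + 8.2 * (0.9659, -0.2588) = (0.0000 + 7.9206, 0.0000 + -2.1223) = (7.9206, -2.1223)
link 1: phi[1] = -15 + -35 = -50 deg
  cos(-50 deg) = 0.6428, sin(-50 deg) = -0.7660
  joint[2] = (7.9206, -2.1223) + 7 * (0.6428, -0.7660) = (7.9206 + 4.4995, -2.1223 + -5.3623) = (12.4201, -7.4846)
link 2: phi[2] = -15 + -35 + -15 = -65 deg
  cos(-65 deg) = 0.4226, sin(-65 deg) = -0.9063
  joint[3] = (12.4201, -7.4846) + 11.6 * (0.4226, -0.9063) = (12.4201 + 4.9024, -7.4846 + -10.5132) = (17.3225, -17.9978)
link 3: phi[3] = -15 + -35 + -15 + 75 = 10 deg
  cos(10 deg) = 0.9848, sin(10 deg) = 0.1736
  joint[4] = (17.3225, -17.9978) + 5.9 * (0.9848, 0.1736) = (17.3225 + 5.8104, -17.9978 + 1.0245) = (23.1328, -16.9733)
End effector: (23.1328, -16.9733)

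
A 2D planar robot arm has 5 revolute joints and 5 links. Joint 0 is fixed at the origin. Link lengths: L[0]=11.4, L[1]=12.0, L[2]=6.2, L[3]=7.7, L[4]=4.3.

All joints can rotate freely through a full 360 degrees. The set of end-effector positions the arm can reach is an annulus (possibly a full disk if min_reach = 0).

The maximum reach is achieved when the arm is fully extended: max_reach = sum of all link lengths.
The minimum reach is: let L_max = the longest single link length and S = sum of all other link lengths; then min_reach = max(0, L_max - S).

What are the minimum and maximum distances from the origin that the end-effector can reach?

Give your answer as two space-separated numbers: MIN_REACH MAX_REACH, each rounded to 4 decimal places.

Link lengths: [11.4, 12.0, 6.2, 7.7, 4.3]
max_reach = 11.4 + 12 + 6.2 + 7.7 + 4.3 = 41.6
L_max = max([11.4, 12.0, 6.2, 7.7, 4.3]) = 12
S (sum of others) = 41.6 - 12 = 29.6
min_reach = max(0, 12 - 29.6) = max(0, -17.6) = 0

Answer: 0.0000 41.6000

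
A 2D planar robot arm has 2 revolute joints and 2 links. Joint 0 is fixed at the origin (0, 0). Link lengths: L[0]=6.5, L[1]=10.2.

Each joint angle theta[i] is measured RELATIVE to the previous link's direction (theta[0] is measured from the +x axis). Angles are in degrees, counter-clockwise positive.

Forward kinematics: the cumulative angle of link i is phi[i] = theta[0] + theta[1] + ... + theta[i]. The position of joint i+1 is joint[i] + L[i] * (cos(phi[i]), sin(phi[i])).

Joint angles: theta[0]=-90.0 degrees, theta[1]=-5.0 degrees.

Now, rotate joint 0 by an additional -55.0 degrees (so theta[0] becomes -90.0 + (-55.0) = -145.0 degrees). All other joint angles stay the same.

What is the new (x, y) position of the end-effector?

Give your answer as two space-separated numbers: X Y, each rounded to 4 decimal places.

joint[0] = (0.0000, 0.0000)  (base)
link 0: phi[0] = -145 = -145 deg
  cos(-145 deg) = -0.8192, sin(-145 deg) = -0.5736
  joint[1] = (0.0000, 0.0000) + 6.5 * (-0.8192, -0.5736) = (0.0000 + -5.3245, 0.0000 + -3.7282) = (-5.3245, -3.7282)
link 1: phi[1] = -145 + -5 = -150 deg
  cos(-150 deg) = -0.8660, sin(-150 deg) = -0.5000
  joint[2] = (-5.3245, -3.7282) + 10.2 * (-0.8660, -0.5000) = (-5.3245 + -8.8335, -3.7282 + -5.1000) = (-14.1579, -8.8282)
End effector: (-14.1579, -8.8282)

Answer: -14.1579 -8.8282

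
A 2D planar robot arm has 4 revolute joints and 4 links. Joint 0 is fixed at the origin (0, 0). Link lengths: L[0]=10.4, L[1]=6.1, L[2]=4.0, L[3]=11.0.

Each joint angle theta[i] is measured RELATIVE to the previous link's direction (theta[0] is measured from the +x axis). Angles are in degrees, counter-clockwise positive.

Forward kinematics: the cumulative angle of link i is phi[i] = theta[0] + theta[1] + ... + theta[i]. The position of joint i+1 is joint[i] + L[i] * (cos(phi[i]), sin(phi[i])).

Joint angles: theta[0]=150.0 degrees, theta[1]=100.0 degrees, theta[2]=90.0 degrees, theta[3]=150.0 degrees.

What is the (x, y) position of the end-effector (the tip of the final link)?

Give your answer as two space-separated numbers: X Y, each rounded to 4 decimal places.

Answer: -14.4049 6.5263

Derivation:
joint[0] = (0.0000, 0.0000)  (base)
link 0: phi[0] = 150 = 150 deg
  cos(150 deg) = -0.8660, sin(150 deg) = 0.5000
  joint[1] = (0.0000, 0.0000) + 10.4 * (-0.8660, 0.5000) = (0.0000 + -9.0067, 0.0000 + 5.2000) = (-9.0067, 5.2000)
link 1: phi[1] = 150 + 100 = 250 deg
  cos(250 deg) = -0.3420, sin(250 deg) = -0.9397
  joint[2] = (-9.0067, 5.2000) + 6.1 * (-0.3420, -0.9397) = (-9.0067 + -2.0863, 5.2000 + -5.7321) = (-11.0930, -0.5321)
link 2: phi[2] = 150 + 100 + 90 = 340 deg
  cos(340 deg) = 0.9397, sin(340 deg) = -0.3420
  joint[3] = (-11.0930, -0.5321) + 4 * (0.9397, -0.3420) = (-11.0930 + 3.7588, -0.5321 + -1.3681) = (-7.3342, -1.9002)
link 3: phi[3] = 150 + 100 + 90 + 150 = 490 deg
  cos(490 deg) = -0.6428, sin(490 deg) = 0.7660
  joint[4] = (-7.3342, -1.9002) + 11 * (-0.6428, 0.7660) = (-7.3342 + -7.0707, -1.9002 + 8.4265) = (-14.4049, 6.5263)
End effector: (-14.4049, 6.5263)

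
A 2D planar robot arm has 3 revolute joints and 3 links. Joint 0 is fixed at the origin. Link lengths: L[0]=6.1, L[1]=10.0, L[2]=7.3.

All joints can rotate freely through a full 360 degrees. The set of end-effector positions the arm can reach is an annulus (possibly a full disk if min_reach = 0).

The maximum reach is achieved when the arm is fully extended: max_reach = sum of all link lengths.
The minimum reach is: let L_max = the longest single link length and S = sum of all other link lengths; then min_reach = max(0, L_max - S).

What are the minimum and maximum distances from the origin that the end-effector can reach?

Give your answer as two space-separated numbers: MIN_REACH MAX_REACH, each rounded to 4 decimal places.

Link lengths: [6.1, 10.0, 7.3]
max_reach = 6.1 + 10 + 7.3 = 23.4
L_max = max([6.1, 10.0, 7.3]) = 10
S (sum of others) = 23.4 - 10 = 13.4
min_reach = max(0, 10 - 13.4) = max(0, -3.4) = 0

Answer: 0.0000 23.4000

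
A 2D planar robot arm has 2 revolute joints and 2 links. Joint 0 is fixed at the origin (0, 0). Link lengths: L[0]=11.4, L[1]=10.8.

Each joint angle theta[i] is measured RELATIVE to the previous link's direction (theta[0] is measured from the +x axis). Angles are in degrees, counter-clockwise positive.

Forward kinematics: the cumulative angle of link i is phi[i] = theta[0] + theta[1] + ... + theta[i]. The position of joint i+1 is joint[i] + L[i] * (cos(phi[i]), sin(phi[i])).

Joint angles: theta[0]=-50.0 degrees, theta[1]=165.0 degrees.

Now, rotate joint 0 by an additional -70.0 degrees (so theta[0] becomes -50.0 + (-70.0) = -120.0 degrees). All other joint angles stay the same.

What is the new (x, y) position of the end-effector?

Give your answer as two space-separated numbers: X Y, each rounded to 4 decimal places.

Answer: 1.9368 -2.2359

Derivation:
joint[0] = (0.0000, 0.0000)  (base)
link 0: phi[0] = -120 = -120 deg
  cos(-120 deg) = -0.5000, sin(-120 deg) = -0.8660
  joint[1] = (0.0000, 0.0000) + 11.4 * (-0.5000, -0.8660) = (0.0000 + -5.7000, 0.0000 + -9.8727) = (-5.7000, -9.8727)
link 1: phi[1] = -120 + 165 = 45 deg
  cos(45 deg) = 0.7071, sin(45 deg) = 0.7071
  joint[2] = (-5.7000, -9.8727) + 10.8 * (0.7071, 0.7071) = (-5.7000 + 7.6368, -9.8727 + 7.6368) = (1.9368, -2.2359)
End effector: (1.9368, -2.2359)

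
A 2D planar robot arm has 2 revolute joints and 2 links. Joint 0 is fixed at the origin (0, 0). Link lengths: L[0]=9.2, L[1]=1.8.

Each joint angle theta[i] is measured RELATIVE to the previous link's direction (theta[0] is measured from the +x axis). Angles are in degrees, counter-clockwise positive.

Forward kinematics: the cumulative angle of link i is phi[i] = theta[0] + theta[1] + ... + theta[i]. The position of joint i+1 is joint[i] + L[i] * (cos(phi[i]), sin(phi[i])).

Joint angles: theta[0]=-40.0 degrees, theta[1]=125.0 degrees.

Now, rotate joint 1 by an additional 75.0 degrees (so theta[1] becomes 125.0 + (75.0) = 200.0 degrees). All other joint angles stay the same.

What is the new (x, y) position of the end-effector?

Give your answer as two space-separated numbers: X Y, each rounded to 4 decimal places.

joint[0] = (0.0000, 0.0000)  (base)
link 0: phi[0] = -40 = -40 deg
  cos(-40 deg) = 0.7660, sin(-40 deg) = -0.6428
  joint[1] = (0.0000, 0.0000) + 9.2 * (0.7660, -0.6428) = (0.0000 + 7.0476, 0.0000 + -5.9136) = (7.0476, -5.9136)
link 1: phi[1] = -40 + 200 = 160 deg
  cos(160 deg) = -0.9397, sin(160 deg) = 0.3420
  joint[2] = (7.0476, -5.9136) + 1.8 * (-0.9397, 0.3420) = (7.0476 + -1.6914, -5.9136 + 0.6156) = (5.3562, -5.2980)
End effector: (5.3562, -5.2980)

Answer: 5.3562 -5.2980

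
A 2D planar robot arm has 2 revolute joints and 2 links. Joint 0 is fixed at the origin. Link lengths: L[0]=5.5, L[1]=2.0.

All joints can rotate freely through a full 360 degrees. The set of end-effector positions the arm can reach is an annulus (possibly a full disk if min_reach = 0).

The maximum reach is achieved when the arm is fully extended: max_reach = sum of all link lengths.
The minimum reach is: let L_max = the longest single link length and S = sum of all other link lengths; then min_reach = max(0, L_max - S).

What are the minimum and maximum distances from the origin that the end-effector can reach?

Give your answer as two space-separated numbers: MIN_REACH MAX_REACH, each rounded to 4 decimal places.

Answer: 3.5000 7.5000

Derivation:
Link lengths: [5.5, 2.0]
max_reach = 5.5 + 2 = 7.5
L_max = max([5.5, 2.0]) = 5.5
S (sum of others) = 7.5 - 5.5 = 2
min_reach = max(0, 5.5 - 2) = max(0, 3.5) = 3.5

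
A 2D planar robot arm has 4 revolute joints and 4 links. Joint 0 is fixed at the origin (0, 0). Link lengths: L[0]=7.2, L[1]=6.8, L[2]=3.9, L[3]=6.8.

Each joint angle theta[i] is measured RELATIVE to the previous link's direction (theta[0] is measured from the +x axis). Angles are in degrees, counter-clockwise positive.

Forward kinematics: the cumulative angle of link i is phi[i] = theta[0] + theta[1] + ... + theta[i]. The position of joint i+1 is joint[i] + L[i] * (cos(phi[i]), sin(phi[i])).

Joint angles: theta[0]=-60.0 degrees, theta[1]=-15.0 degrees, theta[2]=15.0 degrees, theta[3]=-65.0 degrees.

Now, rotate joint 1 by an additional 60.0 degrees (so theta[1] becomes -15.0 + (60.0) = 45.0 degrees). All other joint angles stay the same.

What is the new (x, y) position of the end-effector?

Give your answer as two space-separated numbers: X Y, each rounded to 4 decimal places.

Answer: 16.9421 -14.1582

Derivation:
joint[0] = (0.0000, 0.0000)  (base)
link 0: phi[0] = -60 = -60 deg
  cos(-60 deg) = 0.5000, sin(-60 deg) = -0.8660
  joint[1] = (0.0000, 0.0000) + 7.2 * (0.5000, -0.8660) = (0.0000 + 3.6000, 0.0000 + -6.2354) = (3.6000, -6.2354)
link 1: phi[1] = -60 + 45 = -15 deg
  cos(-15 deg) = 0.9659, sin(-15 deg) = -0.2588
  joint[2] = (3.6000, -6.2354) + 6.8 * (0.9659, -0.2588) = (3.6000 + 6.5683, -6.2354 + -1.7600) = (10.1683, -7.9954)
link 2: phi[2] = -60 + 45 + 15 = 0 deg
  cos(0 deg) = 1.0000, sin(0 deg) = 0.0000
  joint[3] = (10.1683, -7.9954) + 3.9 * (1.0000, 0.0000) = (10.1683 + 3.9000, -7.9954 + 0.0000) = (14.0683, -7.9954)
link 3: phi[3] = -60 + 45 + 15 + -65 = -65 deg
  cos(-65 deg) = 0.4226, sin(-65 deg) = -0.9063
  joint[4] = (14.0683, -7.9954) + 6.8 * (0.4226, -0.9063) = (14.0683 + 2.8738, -7.9954 + -6.1629) = (16.9421, -14.1582)
End effector: (16.9421, -14.1582)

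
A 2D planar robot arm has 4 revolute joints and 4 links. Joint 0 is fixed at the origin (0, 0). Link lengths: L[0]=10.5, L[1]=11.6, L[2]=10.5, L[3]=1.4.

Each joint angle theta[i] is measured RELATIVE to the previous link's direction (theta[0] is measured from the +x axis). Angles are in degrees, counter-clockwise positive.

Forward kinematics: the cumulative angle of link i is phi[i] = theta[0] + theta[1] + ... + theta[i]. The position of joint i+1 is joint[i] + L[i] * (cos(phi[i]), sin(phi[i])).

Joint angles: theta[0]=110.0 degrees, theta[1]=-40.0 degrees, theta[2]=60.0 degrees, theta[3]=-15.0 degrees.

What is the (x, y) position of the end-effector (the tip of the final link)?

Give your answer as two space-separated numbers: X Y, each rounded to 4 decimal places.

Answer: -6.9647 30.0795

Derivation:
joint[0] = (0.0000, 0.0000)  (base)
link 0: phi[0] = 110 = 110 deg
  cos(110 deg) = -0.3420, sin(110 deg) = 0.9397
  joint[1] = (0.0000, 0.0000) + 10.5 * (-0.3420, 0.9397) = (0.0000 + -3.5912, 0.0000 + 9.8668) = (-3.5912, 9.8668)
link 1: phi[1] = 110 + -40 = 70 deg
  cos(70 deg) = 0.3420, sin(70 deg) = 0.9397
  joint[2] = (-3.5912, 9.8668) + 11.6 * (0.3420, 0.9397) = (-3.5912 + 3.9674, 9.8668 + 10.9004) = (0.3762, 20.7672)
link 2: phi[2] = 110 + -40 + 60 = 130 deg
  cos(130 deg) = -0.6428, sin(130 deg) = 0.7660
  joint[3] = (0.3762, 20.7672) + 10.5 * (-0.6428, 0.7660) = (0.3762 + -6.7493, 20.7672 + 8.0435) = (-6.3730, 28.8107)
link 3: phi[3] = 110 + -40 + 60 + -15 = 115 deg
  cos(115 deg) = -0.4226, sin(115 deg) = 0.9063
  joint[4] = (-6.3730, 28.8107) + 1.4 * (-0.4226, 0.9063) = (-6.3730 + -0.5917, 28.8107 + 1.2688) = (-6.9647, 30.0795)
End effector: (-6.9647, 30.0795)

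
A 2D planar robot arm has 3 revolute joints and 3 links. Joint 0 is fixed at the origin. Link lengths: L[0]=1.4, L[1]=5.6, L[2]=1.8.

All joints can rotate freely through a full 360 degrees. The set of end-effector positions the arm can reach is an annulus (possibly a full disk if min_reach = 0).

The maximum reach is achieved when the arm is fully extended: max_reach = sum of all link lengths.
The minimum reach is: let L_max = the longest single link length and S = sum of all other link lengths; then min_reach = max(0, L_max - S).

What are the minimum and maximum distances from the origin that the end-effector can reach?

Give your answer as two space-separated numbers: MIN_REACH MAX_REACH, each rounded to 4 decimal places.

Link lengths: [1.4, 5.6, 1.8]
max_reach = 1.4 + 5.6 + 1.8 = 8.8
L_max = max([1.4, 5.6, 1.8]) = 5.6
S (sum of others) = 8.8 - 5.6 = 3.2
min_reach = max(0, 5.6 - 3.2) = max(0, 2.4) = 2.4

Answer: 2.4000 8.8000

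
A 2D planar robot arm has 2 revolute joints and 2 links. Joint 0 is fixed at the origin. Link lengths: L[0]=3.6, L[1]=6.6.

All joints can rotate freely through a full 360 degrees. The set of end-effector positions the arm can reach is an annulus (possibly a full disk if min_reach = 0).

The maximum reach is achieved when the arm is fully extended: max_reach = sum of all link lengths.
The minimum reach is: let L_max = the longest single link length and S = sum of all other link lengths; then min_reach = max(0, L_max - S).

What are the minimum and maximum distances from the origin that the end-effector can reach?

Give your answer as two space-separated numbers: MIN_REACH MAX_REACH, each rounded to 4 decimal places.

Answer: 3.0000 10.2000

Derivation:
Link lengths: [3.6, 6.6]
max_reach = 3.6 + 6.6 = 10.2
L_max = max([3.6, 6.6]) = 6.6
S (sum of others) = 10.2 - 6.6 = 3.6
min_reach = max(0, 6.6 - 3.6) = max(0, 3) = 3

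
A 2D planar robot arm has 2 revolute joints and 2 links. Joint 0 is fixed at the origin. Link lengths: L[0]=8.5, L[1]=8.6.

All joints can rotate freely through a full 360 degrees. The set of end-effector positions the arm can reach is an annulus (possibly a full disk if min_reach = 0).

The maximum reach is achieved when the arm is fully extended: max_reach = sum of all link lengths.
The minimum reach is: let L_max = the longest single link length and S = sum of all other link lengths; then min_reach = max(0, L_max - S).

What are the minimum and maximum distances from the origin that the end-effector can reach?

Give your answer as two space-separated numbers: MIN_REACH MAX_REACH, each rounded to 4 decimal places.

Answer: 0.1000 17.1000

Derivation:
Link lengths: [8.5, 8.6]
max_reach = 8.5 + 8.6 = 17.1
L_max = max([8.5, 8.6]) = 8.6
S (sum of others) = 17.1 - 8.6 = 8.5
min_reach = max(0, 8.6 - 8.5) = max(0, 0.1) = 0.1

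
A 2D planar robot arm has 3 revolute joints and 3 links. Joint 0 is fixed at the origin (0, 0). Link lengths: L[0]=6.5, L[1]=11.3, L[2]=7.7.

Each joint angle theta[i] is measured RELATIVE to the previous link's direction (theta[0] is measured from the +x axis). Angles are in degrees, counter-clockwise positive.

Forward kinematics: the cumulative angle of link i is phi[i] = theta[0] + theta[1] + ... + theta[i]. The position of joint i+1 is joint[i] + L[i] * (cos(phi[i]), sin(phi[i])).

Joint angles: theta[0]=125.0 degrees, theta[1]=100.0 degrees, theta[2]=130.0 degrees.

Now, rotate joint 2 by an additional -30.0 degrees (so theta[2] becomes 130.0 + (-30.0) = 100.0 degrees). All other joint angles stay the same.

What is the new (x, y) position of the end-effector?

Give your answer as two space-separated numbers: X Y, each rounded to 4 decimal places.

joint[0] = (0.0000, 0.0000)  (base)
link 0: phi[0] = 125 = 125 deg
  cos(125 deg) = -0.5736, sin(125 deg) = 0.8192
  joint[1] = (0.0000, 0.0000) + 6.5 * (-0.5736, 0.8192) = (0.0000 + -3.7282, 0.0000 + 5.3245) = (-3.7282, 5.3245)
link 1: phi[1] = 125 + 100 = 225 deg
  cos(225 deg) = -0.7071, sin(225 deg) = -0.7071
  joint[2] = (-3.7282, 5.3245) + 11.3 * (-0.7071, -0.7071) = (-3.7282 + -7.9903, 5.3245 + -7.9903) = (-11.7186, -2.6658)
link 2: phi[2] = 125 + 100 + 100 = 325 deg
  cos(325 deg) = 0.8192, sin(325 deg) = -0.5736
  joint[3] = (-11.7186, -2.6658) + 7.7 * (0.8192, -0.5736) = (-11.7186 + 6.3075, -2.6658 + -4.4165) = (-5.4111, -7.0824)
End effector: (-5.4111, -7.0824)

Answer: -5.4111 -7.0824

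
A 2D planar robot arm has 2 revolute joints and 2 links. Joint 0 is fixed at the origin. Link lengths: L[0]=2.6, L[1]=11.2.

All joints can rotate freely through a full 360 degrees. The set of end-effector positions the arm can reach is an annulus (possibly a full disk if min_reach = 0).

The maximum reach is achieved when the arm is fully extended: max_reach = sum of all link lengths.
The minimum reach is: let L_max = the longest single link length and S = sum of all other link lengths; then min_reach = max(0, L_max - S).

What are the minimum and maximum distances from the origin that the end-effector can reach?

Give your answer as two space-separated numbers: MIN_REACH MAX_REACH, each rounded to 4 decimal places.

Link lengths: [2.6, 11.2]
max_reach = 2.6 + 11.2 = 13.8
L_max = max([2.6, 11.2]) = 11.2
S (sum of others) = 13.8 - 11.2 = 2.6
min_reach = max(0, 11.2 - 2.6) = max(0, 8.6) = 8.6

Answer: 8.6000 13.8000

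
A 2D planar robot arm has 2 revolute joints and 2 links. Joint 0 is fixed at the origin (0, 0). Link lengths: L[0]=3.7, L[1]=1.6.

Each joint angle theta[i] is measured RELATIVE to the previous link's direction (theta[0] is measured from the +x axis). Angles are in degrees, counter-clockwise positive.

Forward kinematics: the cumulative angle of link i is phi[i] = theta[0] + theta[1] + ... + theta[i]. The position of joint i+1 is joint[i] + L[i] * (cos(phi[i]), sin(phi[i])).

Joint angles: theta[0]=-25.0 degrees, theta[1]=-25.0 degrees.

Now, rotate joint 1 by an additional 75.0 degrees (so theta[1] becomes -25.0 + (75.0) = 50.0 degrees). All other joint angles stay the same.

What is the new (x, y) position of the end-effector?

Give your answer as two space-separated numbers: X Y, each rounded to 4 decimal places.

Answer: 4.8034 -0.8875

Derivation:
joint[0] = (0.0000, 0.0000)  (base)
link 0: phi[0] = -25 = -25 deg
  cos(-25 deg) = 0.9063, sin(-25 deg) = -0.4226
  joint[1] = (0.0000, 0.0000) + 3.7 * (0.9063, -0.4226) = (0.0000 + 3.3533, 0.0000 + -1.5637) = (3.3533, -1.5637)
link 1: phi[1] = -25 + 50 = 25 deg
  cos(25 deg) = 0.9063, sin(25 deg) = 0.4226
  joint[2] = (3.3533, -1.5637) + 1.6 * (0.9063, 0.4226) = (3.3533 + 1.4501, -1.5637 + 0.6762) = (4.8034, -0.8875)
End effector: (4.8034, -0.8875)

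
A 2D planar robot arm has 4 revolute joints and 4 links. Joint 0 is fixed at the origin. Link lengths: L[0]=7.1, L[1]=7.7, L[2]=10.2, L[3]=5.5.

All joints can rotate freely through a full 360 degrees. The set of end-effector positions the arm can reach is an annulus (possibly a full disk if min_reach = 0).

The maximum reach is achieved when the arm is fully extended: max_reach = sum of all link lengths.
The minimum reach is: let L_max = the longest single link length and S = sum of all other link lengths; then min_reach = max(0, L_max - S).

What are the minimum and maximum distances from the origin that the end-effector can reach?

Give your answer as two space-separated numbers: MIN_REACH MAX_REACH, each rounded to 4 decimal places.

Link lengths: [7.1, 7.7, 10.2, 5.5]
max_reach = 7.1 + 7.7 + 10.2 + 5.5 = 30.5
L_max = max([7.1, 7.7, 10.2, 5.5]) = 10.2
S (sum of others) = 30.5 - 10.2 = 20.3
min_reach = max(0, 10.2 - 20.3) = max(0, -10.1) = 0

Answer: 0.0000 30.5000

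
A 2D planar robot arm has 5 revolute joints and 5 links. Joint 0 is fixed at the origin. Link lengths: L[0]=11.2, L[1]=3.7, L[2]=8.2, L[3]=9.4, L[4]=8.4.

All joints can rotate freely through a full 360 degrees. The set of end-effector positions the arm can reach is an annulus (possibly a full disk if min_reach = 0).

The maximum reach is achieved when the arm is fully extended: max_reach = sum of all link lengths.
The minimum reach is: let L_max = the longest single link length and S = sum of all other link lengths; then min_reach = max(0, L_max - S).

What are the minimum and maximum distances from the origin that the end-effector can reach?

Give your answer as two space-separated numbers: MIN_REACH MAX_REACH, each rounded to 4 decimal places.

Answer: 0.0000 40.9000

Derivation:
Link lengths: [11.2, 3.7, 8.2, 9.4, 8.4]
max_reach = 11.2 + 3.7 + 8.2 + 9.4 + 8.4 = 40.9
L_max = max([11.2, 3.7, 8.2, 9.4, 8.4]) = 11.2
S (sum of others) = 40.9 - 11.2 = 29.7
min_reach = max(0, 11.2 - 29.7) = max(0, -18.5) = 0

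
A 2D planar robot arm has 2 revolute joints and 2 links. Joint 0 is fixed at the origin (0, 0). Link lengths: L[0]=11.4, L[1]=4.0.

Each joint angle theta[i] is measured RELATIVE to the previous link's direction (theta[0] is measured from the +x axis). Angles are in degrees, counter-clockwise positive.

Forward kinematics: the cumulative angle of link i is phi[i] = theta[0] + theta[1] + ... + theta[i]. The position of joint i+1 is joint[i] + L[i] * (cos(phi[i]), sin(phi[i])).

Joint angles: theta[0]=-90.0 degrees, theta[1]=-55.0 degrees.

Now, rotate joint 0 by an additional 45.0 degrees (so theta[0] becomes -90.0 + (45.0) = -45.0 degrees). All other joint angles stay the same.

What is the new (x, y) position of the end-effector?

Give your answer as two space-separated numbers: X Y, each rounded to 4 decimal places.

Answer: 7.3664 -12.0002

Derivation:
joint[0] = (0.0000, 0.0000)  (base)
link 0: phi[0] = -45 = -45 deg
  cos(-45 deg) = 0.7071, sin(-45 deg) = -0.7071
  joint[1] = (0.0000, 0.0000) + 11.4 * (0.7071, -0.7071) = (0.0000 + 8.0610, 0.0000 + -8.0610) = (8.0610, -8.0610)
link 1: phi[1] = -45 + -55 = -100 deg
  cos(-100 deg) = -0.1736, sin(-100 deg) = -0.9848
  joint[2] = (8.0610, -8.0610) + 4 * (-0.1736, -0.9848) = (8.0610 + -0.6946, -8.0610 + -3.9392) = (7.3664, -12.0002)
End effector: (7.3664, -12.0002)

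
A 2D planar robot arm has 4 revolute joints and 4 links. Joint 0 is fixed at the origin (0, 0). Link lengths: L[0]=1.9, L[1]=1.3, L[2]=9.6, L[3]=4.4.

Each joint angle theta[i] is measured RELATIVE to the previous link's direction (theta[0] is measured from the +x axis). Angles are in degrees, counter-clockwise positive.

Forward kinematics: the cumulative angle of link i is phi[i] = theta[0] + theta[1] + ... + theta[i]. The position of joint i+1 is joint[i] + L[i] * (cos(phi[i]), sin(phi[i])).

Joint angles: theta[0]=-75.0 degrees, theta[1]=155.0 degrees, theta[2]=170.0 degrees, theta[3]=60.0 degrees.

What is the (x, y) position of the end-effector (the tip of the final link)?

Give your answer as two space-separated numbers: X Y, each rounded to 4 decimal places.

joint[0] = (0.0000, 0.0000)  (base)
link 0: phi[0] = -75 = -75 deg
  cos(-75 deg) = 0.2588, sin(-75 deg) = -0.9659
  joint[1] = (0.0000, 0.0000) + 1.9 * (0.2588, -0.9659) = (0.0000 + 0.4918, 0.0000 + -1.8353) = (0.4918, -1.8353)
link 1: phi[1] = -75 + 155 = 80 deg
  cos(80 deg) = 0.1736, sin(80 deg) = 0.9848
  joint[2] = (0.4918, -1.8353) + 1.3 * (0.1736, 0.9848) = (0.4918 + 0.2257, -1.8353 + 1.2803) = (0.7175, -0.5550)
link 2: phi[2] = -75 + 155 + 170 = 250 deg
  cos(250 deg) = -0.3420, sin(250 deg) = -0.9397
  joint[3] = (0.7175, -0.5550) + 9.6 * (-0.3420, -0.9397) = (0.7175 + -3.2834, -0.5550 + -9.0210) = (-2.5659, -9.5761)
link 3: phi[3] = -75 + 155 + 170 + 60 = 310 deg
  cos(310 deg) = 0.6428, sin(310 deg) = -0.7660
  joint[4] = (-2.5659, -9.5761) + 4.4 * (0.6428, -0.7660) = (-2.5659 + 2.8283, -9.5761 + -3.3706) = (0.2624, -12.9467)
End effector: (0.2624, -12.9467)

Answer: 0.2624 -12.9467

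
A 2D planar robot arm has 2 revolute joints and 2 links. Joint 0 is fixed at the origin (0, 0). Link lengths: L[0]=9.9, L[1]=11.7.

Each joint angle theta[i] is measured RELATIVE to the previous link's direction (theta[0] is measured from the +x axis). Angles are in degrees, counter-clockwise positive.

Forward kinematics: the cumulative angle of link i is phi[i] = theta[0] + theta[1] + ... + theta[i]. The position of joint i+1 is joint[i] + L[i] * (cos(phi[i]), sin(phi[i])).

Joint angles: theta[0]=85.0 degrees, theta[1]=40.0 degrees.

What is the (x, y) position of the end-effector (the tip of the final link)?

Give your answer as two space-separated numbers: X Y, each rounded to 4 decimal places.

Answer: -5.8480 19.4464

Derivation:
joint[0] = (0.0000, 0.0000)  (base)
link 0: phi[0] = 85 = 85 deg
  cos(85 deg) = 0.0872, sin(85 deg) = 0.9962
  joint[1] = (0.0000, 0.0000) + 9.9 * (0.0872, 0.9962) = (0.0000 + 0.8628, 0.0000 + 9.8623) = (0.8628, 9.8623)
link 1: phi[1] = 85 + 40 = 125 deg
  cos(125 deg) = -0.5736, sin(125 deg) = 0.8192
  joint[2] = (0.8628, 9.8623) + 11.7 * (-0.5736, 0.8192) = (0.8628 + -6.7108, 9.8623 + 9.5841) = (-5.8480, 19.4464)
End effector: (-5.8480, 19.4464)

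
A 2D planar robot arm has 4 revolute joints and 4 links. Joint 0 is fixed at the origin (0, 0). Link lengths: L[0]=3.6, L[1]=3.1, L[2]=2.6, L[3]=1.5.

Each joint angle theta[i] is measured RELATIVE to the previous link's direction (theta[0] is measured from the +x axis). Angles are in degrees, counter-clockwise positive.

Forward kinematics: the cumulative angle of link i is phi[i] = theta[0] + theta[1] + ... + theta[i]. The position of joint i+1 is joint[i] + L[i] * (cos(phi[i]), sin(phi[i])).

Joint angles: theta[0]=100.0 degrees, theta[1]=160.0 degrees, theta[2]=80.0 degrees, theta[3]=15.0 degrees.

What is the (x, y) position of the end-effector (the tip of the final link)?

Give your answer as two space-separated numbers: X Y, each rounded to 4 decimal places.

joint[0] = (0.0000, 0.0000)  (base)
link 0: phi[0] = 100 = 100 deg
  cos(100 deg) = -0.1736, sin(100 deg) = 0.9848
  joint[1] = (0.0000, 0.0000) + 3.6 * (-0.1736, 0.9848) = (0.0000 + -0.6251, 0.0000 + 3.5453) = (-0.6251, 3.5453)
link 1: phi[1] = 100 + 160 = 260 deg
  cos(260 deg) = -0.1736, sin(260 deg) = -0.9848
  joint[2] = (-0.6251, 3.5453) + 3.1 * (-0.1736, -0.9848) = (-0.6251 + -0.5383, 3.5453 + -3.0529) = (-1.1634, 0.4924)
link 2: phi[2] = 100 + 160 + 80 = 340 deg
  cos(340 deg) = 0.9397, sin(340 deg) = -0.3420
  joint[3] = (-1.1634, 0.4924) + 2.6 * (0.9397, -0.3420) = (-1.1634 + 2.4432, 0.4924 + -0.8893) = (1.2798, -0.3968)
link 3: phi[3] = 100 + 160 + 80 + 15 = 355 deg
  cos(355 deg) = 0.9962, sin(355 deg) = -0.0872
  joint[4] = (1.2798, -0.3968) + 1.5 * (0.9962, -0.0872) = (1.2798 + 1.4943, -0.3968 + -0.1307) = (2.7741, -0.5276)
End effector: (2.7741, -0.5276)

Answer: 2.7741 -0.5276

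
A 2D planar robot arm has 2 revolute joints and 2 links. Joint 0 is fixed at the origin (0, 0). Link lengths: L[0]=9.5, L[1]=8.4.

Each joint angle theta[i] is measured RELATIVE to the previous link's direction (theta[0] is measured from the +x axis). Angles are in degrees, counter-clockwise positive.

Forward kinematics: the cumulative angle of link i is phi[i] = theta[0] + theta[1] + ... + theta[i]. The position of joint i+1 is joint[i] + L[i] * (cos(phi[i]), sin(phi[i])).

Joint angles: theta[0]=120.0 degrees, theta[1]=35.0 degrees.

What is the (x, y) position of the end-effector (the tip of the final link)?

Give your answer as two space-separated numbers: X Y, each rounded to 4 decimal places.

Answer: -12.3630 11.7772

Derivation:
joint[0] = (0.0000, 0.0000)  (base)
link 0: phi[0] = 120 = 120 deg
  cos(120 deg) = -0.5000, sin(120 deg) = 0.8660
  joint[1] = (0.0000, 0.0000) + 9.5 * (-0.5000, 0.8660) = (0.0000 + -4.7500, 0.0000 + 8.2272) = (-4.7500, 8.2272)
link 1: phi[1] = 120 + 35 = 155 deg
  cos(155 deg) = -0.9063, sin(155 deg) = 0.4226
  joint[2] = (-4.7500, 8.2272) + 8.4 * (-0.9063, 0.4226) = (-4.7500 + -7.6130, 8.2272 + 3.5500) = (-12.3630, 11.7772)
End effector: (-12.3630, 11.7772)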